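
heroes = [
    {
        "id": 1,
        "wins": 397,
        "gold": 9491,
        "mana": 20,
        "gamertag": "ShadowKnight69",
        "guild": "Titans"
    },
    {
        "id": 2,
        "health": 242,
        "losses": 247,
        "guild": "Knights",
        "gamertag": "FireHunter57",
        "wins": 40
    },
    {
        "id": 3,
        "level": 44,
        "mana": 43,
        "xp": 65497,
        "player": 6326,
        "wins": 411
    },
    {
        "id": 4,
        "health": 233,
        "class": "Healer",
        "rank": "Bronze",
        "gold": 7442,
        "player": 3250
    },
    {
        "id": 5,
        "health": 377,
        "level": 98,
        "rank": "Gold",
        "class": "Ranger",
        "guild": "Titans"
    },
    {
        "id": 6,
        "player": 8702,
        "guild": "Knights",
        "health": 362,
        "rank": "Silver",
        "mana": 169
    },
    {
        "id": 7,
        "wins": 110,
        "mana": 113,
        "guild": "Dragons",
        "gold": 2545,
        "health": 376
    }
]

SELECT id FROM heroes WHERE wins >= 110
[1, 3, 7]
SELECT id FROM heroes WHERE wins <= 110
[2, 7]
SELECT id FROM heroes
[1, 2, 3, 4, 5, 6, 7]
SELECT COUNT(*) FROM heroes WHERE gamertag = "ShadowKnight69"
1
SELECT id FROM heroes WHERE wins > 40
[1, 3, 7]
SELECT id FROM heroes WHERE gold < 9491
[4, 7]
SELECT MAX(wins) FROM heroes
411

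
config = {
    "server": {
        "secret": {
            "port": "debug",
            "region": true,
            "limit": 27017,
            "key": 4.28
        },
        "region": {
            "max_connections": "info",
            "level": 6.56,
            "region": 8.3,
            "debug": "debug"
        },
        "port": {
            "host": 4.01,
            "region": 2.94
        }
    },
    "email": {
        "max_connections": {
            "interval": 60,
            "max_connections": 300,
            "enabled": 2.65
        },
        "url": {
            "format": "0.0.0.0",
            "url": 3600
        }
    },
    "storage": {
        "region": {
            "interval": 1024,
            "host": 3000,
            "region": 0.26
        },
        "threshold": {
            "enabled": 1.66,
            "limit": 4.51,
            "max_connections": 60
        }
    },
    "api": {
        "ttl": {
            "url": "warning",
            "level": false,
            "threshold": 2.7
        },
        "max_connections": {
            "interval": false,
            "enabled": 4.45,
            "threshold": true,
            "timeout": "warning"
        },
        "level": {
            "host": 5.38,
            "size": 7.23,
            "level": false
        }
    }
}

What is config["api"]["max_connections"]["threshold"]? True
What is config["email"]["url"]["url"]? 3600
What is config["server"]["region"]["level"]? 6.56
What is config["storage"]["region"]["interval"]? 1024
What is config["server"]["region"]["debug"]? "debug"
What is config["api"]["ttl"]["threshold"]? 2.7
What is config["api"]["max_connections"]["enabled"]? 4.45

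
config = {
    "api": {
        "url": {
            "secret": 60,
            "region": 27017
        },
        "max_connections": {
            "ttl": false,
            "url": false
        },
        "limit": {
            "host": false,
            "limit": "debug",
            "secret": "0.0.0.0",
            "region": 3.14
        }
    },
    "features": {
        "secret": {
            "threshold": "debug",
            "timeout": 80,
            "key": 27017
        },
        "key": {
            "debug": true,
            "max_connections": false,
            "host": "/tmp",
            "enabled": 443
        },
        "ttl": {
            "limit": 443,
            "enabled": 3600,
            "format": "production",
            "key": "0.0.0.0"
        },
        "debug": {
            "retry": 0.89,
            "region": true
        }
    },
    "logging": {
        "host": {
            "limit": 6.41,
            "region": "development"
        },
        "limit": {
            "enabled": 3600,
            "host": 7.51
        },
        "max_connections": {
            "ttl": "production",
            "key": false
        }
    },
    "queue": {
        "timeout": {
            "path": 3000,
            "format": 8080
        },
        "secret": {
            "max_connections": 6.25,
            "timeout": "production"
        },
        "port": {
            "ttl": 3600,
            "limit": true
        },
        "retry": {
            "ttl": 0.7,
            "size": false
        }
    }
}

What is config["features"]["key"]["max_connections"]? False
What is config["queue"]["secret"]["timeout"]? "production"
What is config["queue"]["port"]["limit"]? True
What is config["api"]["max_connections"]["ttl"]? False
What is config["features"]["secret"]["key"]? 27017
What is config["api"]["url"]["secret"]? 60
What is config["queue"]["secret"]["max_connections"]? 6.25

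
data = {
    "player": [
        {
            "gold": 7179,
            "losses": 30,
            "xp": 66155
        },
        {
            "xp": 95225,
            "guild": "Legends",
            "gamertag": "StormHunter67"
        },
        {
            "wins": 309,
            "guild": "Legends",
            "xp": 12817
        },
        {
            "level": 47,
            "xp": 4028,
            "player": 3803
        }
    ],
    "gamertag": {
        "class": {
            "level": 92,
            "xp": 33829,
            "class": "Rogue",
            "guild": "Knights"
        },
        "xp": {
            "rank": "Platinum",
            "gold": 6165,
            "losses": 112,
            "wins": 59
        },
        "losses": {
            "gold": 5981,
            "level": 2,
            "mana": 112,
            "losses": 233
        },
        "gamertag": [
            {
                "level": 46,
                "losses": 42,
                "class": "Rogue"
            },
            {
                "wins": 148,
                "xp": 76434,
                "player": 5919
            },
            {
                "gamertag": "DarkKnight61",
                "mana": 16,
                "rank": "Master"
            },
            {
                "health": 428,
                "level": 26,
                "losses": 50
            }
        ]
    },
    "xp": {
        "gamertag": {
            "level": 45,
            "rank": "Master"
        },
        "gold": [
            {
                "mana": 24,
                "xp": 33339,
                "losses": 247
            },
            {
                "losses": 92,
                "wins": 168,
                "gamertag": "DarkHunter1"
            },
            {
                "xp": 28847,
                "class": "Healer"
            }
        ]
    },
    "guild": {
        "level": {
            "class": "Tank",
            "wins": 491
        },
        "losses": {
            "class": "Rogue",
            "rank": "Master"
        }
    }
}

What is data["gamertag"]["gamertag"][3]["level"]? 26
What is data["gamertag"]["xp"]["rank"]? "Platinum"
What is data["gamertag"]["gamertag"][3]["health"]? 428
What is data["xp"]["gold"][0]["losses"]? 247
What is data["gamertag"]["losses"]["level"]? 2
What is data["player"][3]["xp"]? 4028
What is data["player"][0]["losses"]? 30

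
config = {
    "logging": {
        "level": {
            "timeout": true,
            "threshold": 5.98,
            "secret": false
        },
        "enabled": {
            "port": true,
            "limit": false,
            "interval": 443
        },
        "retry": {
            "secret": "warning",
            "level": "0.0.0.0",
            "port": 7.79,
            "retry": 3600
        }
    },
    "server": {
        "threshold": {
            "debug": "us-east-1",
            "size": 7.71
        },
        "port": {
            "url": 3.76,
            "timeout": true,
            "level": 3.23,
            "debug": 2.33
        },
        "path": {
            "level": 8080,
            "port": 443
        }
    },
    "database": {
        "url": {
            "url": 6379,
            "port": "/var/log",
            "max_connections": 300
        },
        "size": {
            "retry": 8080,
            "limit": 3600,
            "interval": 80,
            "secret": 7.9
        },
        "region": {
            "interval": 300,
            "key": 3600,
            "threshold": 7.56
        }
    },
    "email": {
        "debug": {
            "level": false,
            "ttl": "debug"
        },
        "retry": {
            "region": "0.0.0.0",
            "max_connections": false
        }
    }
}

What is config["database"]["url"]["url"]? 6379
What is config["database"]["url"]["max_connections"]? 300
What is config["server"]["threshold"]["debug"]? "us-east-1"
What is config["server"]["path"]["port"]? 443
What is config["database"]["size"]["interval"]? 80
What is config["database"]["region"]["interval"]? 300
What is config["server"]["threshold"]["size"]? 7.71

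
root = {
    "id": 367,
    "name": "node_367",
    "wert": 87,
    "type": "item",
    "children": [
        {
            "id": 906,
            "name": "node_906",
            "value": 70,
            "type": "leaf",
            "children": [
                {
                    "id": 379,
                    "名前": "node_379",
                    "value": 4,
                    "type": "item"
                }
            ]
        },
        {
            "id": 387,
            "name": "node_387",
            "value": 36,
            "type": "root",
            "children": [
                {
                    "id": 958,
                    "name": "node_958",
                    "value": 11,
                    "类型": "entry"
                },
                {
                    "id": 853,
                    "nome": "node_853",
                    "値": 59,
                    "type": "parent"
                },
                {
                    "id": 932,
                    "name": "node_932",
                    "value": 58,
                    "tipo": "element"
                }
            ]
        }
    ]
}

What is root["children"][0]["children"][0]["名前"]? "node_379"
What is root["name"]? "node_367"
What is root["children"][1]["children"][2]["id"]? 932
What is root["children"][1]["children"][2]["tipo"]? "element"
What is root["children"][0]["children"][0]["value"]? 4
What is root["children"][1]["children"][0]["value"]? 11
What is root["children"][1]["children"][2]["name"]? "node_932"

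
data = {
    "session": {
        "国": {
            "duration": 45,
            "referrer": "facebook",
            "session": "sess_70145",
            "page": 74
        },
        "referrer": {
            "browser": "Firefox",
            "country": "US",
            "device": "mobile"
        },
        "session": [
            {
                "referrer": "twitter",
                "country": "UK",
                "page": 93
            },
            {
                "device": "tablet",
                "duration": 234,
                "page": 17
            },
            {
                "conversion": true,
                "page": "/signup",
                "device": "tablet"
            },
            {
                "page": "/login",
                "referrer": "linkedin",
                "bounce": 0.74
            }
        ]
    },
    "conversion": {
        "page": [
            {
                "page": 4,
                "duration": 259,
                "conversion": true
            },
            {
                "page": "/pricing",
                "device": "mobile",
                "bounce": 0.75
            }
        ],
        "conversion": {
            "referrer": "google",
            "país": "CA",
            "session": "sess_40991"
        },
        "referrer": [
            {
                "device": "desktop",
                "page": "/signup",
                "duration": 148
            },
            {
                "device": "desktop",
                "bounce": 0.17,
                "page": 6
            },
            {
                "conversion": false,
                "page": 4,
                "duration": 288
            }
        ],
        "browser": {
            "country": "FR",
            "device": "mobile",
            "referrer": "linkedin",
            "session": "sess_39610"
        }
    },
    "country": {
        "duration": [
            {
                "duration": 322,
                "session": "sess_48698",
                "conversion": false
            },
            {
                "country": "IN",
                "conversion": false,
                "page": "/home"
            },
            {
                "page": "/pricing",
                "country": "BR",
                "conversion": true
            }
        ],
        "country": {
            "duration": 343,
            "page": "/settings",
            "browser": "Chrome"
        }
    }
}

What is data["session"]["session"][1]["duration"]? 234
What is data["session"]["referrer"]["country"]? "US"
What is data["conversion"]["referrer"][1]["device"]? "desktop"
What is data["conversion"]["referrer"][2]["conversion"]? False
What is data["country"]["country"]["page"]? "/settings"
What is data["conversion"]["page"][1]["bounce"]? 0.75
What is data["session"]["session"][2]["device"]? "tablet"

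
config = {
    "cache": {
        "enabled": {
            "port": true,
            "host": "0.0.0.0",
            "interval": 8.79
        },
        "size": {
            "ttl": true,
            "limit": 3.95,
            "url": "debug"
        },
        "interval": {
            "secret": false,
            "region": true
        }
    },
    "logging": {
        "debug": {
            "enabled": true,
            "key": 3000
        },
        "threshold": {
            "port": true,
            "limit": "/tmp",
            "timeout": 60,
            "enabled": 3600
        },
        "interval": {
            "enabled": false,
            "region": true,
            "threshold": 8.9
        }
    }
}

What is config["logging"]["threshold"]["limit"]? "/tmp"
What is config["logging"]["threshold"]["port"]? True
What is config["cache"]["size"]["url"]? "debug"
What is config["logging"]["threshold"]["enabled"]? 3600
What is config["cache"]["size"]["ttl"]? True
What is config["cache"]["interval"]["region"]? True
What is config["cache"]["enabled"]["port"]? True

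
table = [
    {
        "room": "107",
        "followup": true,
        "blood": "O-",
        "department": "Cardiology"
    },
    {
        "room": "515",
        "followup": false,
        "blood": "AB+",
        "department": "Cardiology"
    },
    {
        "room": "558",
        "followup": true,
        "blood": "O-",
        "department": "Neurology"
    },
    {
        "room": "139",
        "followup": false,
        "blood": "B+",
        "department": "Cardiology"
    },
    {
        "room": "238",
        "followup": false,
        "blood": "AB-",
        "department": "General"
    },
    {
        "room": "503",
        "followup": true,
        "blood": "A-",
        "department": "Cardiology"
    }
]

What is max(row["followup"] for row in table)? True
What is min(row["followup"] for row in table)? False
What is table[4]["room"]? "238"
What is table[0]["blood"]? "O-"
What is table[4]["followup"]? False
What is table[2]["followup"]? True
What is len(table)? 6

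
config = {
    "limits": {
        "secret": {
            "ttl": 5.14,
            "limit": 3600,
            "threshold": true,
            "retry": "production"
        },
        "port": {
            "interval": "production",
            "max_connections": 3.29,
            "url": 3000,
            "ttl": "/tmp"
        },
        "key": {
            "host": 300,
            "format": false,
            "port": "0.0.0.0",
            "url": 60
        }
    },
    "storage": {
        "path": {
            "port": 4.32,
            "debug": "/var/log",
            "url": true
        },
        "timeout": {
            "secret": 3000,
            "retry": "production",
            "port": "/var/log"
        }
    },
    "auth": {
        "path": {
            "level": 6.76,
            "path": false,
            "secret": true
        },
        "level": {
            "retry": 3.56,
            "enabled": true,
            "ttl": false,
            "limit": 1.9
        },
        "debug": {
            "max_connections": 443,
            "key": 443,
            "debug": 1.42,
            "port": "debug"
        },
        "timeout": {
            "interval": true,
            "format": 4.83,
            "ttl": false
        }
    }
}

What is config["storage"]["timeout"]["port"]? "/var/log"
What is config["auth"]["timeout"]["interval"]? True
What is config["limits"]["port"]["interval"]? "production"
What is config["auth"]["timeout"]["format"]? 4.83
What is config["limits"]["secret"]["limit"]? 3600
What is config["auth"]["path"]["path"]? False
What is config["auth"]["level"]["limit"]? 1.9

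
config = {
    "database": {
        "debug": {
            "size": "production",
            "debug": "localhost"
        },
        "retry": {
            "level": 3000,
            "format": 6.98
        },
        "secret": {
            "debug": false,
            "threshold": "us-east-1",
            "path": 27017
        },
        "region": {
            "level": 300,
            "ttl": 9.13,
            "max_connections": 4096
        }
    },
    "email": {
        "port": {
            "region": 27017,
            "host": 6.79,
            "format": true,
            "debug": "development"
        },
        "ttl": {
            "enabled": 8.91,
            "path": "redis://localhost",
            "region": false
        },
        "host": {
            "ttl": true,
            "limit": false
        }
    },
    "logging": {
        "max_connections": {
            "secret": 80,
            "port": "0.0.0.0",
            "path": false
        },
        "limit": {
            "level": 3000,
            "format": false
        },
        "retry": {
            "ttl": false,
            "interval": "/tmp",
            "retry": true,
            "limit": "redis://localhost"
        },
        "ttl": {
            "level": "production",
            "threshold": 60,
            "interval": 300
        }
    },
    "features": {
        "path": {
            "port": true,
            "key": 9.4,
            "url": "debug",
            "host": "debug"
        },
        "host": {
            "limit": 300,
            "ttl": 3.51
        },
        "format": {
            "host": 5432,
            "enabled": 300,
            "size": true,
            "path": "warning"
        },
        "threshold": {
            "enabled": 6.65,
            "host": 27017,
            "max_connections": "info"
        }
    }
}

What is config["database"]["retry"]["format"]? 6.98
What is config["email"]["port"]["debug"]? "development"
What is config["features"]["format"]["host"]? 5432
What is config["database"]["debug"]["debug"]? "localhost"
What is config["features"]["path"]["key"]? 9.4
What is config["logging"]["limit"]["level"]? 3000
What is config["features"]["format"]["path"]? "warning"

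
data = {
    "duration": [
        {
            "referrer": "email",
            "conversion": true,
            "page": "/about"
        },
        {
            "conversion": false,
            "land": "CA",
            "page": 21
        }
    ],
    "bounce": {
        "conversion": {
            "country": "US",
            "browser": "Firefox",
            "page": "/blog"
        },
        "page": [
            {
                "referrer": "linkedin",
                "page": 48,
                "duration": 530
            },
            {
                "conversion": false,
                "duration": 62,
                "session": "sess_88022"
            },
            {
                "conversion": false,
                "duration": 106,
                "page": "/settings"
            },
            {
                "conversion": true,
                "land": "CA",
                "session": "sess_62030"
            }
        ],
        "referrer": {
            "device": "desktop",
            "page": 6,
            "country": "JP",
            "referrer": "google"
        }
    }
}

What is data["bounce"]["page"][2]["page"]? "/settings"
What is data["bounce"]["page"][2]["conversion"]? False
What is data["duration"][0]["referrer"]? "email"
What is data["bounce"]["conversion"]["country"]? "US"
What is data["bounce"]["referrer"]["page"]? 6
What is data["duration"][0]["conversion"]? True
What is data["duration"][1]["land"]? "CA"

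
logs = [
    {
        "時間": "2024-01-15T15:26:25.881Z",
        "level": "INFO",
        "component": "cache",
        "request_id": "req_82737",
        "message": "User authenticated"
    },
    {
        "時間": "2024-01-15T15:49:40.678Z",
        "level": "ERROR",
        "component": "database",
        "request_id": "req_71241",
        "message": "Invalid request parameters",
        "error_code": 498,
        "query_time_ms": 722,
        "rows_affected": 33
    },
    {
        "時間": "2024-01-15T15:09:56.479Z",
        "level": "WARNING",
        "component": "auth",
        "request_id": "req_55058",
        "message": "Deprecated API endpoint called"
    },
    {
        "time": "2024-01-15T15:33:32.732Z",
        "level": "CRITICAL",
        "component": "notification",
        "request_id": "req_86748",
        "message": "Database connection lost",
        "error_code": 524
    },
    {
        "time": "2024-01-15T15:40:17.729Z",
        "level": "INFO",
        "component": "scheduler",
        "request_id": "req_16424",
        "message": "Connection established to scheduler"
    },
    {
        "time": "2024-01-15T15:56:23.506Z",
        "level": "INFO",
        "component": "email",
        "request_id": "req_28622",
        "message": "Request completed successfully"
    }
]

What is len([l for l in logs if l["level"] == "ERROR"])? 1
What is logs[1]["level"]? "ERROR"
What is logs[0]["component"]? "cache"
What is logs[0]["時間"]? "2024-01-15T15:26:25.881Z"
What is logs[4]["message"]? "Connection established to scheduler"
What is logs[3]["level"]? "CRITICAL"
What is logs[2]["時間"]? "2024-01-15T15:09:56.479Z"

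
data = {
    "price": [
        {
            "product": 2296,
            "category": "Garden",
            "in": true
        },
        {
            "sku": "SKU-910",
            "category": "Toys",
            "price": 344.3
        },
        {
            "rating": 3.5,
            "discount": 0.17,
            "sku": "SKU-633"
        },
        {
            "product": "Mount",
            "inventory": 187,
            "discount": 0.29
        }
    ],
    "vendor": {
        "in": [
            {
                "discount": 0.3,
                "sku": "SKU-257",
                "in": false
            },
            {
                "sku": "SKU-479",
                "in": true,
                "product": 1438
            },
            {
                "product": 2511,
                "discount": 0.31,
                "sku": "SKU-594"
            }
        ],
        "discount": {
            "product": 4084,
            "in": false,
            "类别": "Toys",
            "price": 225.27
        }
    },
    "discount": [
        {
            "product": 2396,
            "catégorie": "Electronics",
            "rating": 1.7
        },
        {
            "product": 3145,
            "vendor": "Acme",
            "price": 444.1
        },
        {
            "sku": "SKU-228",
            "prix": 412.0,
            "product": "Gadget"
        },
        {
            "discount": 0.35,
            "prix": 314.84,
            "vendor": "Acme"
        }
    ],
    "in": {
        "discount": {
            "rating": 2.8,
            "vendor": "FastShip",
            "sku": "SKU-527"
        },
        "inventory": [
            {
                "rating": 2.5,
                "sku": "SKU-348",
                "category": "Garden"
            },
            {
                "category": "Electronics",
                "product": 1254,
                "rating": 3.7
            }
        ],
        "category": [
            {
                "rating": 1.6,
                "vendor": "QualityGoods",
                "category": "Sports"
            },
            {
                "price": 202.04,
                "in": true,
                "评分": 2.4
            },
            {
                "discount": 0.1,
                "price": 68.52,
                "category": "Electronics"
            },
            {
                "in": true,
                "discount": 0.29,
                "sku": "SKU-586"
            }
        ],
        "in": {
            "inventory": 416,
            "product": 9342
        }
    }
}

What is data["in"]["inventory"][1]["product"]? 1254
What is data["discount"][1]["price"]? 444.1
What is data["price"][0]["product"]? 2296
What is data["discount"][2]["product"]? "Gadget"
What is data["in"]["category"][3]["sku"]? "SKU-586"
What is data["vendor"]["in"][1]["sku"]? "SKU-479"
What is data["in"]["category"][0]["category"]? "Sports"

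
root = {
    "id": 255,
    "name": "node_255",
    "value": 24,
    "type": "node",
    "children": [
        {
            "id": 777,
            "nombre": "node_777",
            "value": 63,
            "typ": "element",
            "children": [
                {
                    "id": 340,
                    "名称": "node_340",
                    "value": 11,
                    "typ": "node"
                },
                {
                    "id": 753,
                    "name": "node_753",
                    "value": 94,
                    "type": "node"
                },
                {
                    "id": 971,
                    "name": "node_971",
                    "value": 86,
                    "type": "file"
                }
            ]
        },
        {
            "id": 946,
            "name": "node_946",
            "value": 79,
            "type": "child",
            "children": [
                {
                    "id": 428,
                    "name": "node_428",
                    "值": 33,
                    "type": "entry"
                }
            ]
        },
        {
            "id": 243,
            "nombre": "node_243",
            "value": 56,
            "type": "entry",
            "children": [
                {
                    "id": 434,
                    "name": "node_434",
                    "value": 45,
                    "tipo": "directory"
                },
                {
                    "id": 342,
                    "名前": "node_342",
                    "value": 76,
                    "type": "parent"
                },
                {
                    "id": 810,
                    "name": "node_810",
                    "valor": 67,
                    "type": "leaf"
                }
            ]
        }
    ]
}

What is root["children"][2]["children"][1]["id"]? 342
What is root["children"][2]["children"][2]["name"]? "node_810"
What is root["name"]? "node_255"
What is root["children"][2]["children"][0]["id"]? 434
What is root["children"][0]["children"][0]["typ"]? "node"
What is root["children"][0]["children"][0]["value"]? 11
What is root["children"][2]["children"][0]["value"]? 45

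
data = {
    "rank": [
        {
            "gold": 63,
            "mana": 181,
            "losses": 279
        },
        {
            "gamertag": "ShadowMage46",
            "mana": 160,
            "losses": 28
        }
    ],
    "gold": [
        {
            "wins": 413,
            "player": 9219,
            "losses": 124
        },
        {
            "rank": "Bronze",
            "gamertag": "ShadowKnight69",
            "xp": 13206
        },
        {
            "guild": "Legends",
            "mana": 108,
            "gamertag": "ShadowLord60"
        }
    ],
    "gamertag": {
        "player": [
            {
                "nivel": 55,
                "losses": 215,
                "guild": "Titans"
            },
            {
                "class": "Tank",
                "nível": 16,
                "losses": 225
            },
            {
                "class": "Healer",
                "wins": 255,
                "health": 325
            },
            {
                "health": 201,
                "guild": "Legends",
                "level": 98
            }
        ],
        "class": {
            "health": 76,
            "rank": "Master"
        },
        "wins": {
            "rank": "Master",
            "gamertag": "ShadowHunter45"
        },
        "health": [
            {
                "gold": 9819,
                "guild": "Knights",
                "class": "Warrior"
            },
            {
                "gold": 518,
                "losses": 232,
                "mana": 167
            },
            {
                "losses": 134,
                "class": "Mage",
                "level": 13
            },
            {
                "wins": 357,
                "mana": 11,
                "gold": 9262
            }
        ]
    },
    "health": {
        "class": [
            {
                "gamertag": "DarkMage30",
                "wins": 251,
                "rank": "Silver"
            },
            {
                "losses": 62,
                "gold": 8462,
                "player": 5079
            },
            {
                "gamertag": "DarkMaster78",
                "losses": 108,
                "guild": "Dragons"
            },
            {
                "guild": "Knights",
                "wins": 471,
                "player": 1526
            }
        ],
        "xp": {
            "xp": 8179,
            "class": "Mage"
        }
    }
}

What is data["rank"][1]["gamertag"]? "ShadowMage46"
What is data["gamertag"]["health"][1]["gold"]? 518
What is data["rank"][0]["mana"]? 181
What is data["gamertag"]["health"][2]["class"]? "Mage"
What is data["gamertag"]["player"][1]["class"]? "Tank"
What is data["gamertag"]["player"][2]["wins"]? 255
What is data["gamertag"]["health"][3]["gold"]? 9262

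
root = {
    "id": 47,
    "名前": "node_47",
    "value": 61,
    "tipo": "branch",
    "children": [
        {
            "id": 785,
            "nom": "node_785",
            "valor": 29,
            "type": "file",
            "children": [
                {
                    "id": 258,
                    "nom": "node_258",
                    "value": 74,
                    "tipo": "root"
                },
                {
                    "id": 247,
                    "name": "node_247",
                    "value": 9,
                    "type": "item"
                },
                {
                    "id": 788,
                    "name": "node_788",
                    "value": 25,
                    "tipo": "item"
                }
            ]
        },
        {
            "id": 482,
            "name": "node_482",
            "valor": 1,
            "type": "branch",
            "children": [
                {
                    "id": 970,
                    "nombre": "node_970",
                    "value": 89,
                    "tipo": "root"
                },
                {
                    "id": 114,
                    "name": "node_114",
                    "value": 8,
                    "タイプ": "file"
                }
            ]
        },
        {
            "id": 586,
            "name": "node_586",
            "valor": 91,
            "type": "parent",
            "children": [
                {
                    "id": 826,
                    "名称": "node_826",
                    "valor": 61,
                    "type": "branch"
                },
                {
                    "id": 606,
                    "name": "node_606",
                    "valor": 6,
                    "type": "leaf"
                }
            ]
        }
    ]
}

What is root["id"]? 47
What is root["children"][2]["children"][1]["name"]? "node_606"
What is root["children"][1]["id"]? 482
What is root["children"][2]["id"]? 586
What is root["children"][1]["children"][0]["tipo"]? "root"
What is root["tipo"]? "branch"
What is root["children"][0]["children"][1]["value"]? 9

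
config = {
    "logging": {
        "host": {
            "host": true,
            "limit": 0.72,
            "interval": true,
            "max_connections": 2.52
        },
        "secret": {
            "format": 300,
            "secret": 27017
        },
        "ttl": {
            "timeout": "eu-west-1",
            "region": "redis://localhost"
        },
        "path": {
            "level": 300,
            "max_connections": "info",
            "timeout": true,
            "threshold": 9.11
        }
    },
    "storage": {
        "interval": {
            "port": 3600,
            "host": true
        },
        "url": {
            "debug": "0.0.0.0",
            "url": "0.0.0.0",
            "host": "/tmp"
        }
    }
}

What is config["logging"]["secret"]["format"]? 300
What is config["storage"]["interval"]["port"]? 3600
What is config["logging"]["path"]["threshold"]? 9.11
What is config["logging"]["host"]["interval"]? True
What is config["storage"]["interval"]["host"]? True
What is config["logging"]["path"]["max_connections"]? "info"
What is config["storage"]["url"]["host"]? "/tmp"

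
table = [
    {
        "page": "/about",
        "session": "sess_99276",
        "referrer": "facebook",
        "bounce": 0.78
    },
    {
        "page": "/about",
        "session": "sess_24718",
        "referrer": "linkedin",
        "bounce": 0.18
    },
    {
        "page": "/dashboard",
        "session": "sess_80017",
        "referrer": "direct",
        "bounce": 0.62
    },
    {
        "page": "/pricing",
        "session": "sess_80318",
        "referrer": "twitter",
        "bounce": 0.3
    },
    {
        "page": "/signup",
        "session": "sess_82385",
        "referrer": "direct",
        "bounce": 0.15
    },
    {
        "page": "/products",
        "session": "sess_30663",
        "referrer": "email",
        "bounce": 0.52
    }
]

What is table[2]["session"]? "sess_80017"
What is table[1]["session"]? "sess_24718"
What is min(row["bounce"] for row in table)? 0.15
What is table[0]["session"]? "sess_99276"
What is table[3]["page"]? "/pricing"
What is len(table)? 6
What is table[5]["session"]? "sess_30663"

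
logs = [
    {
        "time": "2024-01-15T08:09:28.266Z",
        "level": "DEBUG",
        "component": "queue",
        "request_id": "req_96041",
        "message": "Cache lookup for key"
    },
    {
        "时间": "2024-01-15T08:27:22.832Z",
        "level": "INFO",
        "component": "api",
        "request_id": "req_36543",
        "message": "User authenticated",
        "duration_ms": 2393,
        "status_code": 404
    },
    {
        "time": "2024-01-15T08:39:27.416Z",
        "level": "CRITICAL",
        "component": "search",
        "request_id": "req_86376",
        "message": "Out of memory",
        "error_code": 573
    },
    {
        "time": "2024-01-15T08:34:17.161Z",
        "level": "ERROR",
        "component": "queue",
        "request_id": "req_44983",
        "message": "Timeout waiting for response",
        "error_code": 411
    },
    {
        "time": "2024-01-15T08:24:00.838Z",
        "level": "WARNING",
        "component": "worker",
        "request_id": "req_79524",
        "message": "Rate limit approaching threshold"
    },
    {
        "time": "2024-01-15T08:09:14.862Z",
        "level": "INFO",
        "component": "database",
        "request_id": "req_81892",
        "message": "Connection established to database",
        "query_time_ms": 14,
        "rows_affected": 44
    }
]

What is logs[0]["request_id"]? "req_96041"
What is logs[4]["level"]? "WARNING"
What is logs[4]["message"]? "Rate limit approaching threshold"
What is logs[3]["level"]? "ERROR"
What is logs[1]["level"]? "INFO"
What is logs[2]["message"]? "Out of memory"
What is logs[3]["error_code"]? 411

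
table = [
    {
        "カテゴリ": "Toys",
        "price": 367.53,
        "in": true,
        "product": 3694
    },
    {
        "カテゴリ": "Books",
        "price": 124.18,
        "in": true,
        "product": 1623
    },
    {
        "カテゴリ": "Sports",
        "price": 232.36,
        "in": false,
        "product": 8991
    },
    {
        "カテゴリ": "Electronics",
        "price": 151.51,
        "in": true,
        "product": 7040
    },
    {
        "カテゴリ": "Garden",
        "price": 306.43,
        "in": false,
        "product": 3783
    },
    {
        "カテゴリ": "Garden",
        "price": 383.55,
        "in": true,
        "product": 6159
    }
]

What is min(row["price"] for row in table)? 124.18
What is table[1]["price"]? 124.18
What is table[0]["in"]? True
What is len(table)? 6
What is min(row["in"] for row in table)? False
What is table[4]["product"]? 3783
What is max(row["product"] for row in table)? 8991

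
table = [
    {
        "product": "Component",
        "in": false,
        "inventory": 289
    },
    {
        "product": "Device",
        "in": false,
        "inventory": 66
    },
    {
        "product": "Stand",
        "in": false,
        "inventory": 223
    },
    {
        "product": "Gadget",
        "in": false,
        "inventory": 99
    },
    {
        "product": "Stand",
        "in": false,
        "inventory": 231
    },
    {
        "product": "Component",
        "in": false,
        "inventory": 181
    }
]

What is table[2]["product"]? "Stand"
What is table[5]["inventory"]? 181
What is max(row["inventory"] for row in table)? 289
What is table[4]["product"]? "Stand"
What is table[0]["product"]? "Component"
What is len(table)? 6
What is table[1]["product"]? "Device"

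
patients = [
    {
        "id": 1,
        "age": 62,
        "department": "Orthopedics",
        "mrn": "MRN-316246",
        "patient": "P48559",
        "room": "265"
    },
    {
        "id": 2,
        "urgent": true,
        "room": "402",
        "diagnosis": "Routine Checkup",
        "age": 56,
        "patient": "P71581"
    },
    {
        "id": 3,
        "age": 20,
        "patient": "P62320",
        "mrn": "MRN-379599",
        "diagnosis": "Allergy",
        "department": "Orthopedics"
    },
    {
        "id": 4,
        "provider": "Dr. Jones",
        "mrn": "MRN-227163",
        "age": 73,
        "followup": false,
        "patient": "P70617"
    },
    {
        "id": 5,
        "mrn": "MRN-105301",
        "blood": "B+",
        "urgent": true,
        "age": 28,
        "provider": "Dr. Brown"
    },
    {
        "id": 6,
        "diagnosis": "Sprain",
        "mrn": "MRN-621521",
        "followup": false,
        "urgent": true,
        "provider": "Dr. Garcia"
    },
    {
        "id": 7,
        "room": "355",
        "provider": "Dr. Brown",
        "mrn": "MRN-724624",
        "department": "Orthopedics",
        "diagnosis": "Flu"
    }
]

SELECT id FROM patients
[1, 2, 3, 4, 5, 6, 7]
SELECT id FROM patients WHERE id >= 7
[7]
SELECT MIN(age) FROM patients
20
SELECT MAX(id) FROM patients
7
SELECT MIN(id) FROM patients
1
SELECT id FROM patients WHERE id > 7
[]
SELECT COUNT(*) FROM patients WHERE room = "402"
1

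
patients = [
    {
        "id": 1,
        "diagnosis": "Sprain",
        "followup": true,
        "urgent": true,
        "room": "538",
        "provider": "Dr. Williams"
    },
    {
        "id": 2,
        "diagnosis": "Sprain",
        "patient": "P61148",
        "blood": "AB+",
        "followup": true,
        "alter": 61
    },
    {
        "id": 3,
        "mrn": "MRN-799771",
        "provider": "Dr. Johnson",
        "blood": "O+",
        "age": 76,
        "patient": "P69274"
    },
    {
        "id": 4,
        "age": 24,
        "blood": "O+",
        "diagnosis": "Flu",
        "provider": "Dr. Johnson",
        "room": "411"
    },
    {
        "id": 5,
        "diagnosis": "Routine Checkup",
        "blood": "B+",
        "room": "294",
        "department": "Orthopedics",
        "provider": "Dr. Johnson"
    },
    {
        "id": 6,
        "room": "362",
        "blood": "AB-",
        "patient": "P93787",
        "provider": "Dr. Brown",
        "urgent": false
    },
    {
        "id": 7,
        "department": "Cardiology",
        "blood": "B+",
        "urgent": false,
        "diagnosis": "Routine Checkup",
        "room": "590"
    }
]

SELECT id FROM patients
[1, 2, 3, 4, 5, 6, 7]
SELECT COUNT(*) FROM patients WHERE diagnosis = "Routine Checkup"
2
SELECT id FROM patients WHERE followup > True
[]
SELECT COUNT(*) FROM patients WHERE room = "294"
1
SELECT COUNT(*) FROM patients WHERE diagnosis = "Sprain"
2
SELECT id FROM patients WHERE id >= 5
[5, 6, 7]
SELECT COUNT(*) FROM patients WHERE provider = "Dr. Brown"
1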